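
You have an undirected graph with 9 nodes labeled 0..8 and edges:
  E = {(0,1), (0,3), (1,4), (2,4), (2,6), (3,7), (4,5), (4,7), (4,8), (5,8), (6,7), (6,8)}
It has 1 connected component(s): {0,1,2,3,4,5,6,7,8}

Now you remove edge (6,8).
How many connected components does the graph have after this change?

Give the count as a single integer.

Initial component count: 1
Remove (6,8): not a bridge. Count unchanged: 1.
  After removal, components: {0,1,2,3,4,5,6,7,8}
New component count: 1

Answer: 1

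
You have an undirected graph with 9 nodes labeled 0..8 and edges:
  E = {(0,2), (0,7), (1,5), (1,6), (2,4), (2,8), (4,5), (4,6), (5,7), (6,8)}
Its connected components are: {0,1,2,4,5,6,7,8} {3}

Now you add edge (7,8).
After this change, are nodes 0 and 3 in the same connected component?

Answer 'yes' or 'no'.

Answer: no

Derivation:
Initial components: {0,1,2,4,5,6,7,8} {3}
Adding edge (7,8): both already in same component {0,1,2,4,5,6,7,8}. No change.
New components: {0,1,2,4,5,6,7,8} {3}
Are 0 and 3 in the same component? no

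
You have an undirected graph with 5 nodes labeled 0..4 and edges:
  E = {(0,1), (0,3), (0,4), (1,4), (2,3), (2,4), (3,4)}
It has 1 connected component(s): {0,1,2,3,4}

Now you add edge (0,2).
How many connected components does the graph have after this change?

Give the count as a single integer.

Initial component count: 1
Add (0,2): endpoints already in same component. Count unchanged: 1.
New component count: 1

Answer: 1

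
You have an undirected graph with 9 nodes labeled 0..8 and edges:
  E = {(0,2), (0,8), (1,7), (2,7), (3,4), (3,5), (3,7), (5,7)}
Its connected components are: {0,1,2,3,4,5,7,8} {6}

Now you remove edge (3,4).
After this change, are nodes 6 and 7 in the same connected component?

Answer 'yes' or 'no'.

Initial components: {0,1,2,3,4,5,7,8} {6}
Removing edge (3,4): it was a bridge — component count 2 -> 3.
New components: {0,1,2,3,5,7,8} {4} {6}
Are 6 and 7 in the same component? no

Answer: no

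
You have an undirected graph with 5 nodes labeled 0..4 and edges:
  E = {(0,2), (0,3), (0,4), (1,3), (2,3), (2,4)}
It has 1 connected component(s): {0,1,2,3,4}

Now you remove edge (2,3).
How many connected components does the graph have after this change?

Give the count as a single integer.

Answer: 1

Derivation:
Initial component count: 1
Remove (2,3): not a bridge. Count unchanged: 1.
  After removal, components: {0,1,2,3,4}
New component count: 1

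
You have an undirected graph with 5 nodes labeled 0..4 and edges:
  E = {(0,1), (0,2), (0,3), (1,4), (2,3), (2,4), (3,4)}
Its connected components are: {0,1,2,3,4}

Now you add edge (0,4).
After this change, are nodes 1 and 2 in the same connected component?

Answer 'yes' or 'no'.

Answer: yes

Derivation:
Initial components: {0,1,2,3,4}
Adding edge (0,4): both already in same component {0,1,2,3,4}. No change.
New components: {0,1,2,3,4}
Are 1 and 2 in the same component? yes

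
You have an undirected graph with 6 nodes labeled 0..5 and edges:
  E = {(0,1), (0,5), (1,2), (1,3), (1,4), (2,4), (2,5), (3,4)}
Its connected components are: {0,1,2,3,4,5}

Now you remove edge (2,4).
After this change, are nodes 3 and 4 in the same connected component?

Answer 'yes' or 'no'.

Initial components: {0,1,2,3,4,5}
Removing edge (2,4): not a bridge — component count unchanged at 1.
New components: {0,1,2,3,4,5}
Are 3 and 4 in the same component? yes

Answer: yes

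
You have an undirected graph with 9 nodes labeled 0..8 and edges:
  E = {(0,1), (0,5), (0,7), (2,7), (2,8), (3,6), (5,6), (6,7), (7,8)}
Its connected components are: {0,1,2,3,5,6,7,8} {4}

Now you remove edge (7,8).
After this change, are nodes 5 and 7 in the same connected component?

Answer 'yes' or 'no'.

Answer: yes

Derivation:
Initial components: {0,1,2,3,5,6,7,8} {4}
Removing edge (7,8): not a bridge — component count unchanged at 2.
New components: {0,1,2,3,5,6,7,8} {4}
Are 5 and 7 in the same component? yes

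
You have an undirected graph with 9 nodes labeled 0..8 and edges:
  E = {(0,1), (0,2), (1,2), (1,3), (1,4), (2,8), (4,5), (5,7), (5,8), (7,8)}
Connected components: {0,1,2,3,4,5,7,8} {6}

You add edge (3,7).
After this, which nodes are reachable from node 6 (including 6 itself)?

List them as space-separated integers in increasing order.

Before: nodes reachable from 6: {6}
Adding (3,7): both endpoints already in same component. Reachability from 6 unchanged.
After: nodes reachable from 6: {6}

Answer: 6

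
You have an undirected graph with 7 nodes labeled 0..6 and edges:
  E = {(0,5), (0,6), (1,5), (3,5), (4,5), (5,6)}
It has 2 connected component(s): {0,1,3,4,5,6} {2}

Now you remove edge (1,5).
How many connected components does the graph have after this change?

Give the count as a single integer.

Answer: 3

Derivation:
Initial component count: 2
Remove (1,5): it was a bridge. Count increases: 2 -> 3.
  After removal, components: {0,3,4,5,6} {1} {2}
New component count: 3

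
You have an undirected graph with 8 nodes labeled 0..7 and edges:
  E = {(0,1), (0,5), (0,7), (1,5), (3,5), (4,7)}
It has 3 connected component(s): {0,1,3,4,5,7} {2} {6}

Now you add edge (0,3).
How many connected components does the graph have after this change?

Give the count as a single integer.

Initial component count: 3
Add (0,3): endpoints already in same component. Count unchanged: 3.
New component count: 3

Answer: 3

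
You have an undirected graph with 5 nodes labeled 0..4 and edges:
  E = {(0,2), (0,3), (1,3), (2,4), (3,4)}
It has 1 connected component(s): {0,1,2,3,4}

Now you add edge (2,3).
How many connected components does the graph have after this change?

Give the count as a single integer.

Answer: 1

Derivation:
Initial component count: 1
Add (2,3): endpoints already in same component. Count unchanged: 1.
New component count: 1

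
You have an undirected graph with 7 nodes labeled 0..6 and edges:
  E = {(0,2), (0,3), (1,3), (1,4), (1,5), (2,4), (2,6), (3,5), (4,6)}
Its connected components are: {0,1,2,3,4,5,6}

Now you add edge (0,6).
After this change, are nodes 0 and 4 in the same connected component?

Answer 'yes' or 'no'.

Answer: yes

Derivation:
Initial components: {0,1,2,3,4,5,6}
Adding edge (0,6): both already in same component {0,1,2,3,4,5,6}. No change.
New components: {0,1,2,3,4,5,6}
Are 0 and 4 in the same component? yes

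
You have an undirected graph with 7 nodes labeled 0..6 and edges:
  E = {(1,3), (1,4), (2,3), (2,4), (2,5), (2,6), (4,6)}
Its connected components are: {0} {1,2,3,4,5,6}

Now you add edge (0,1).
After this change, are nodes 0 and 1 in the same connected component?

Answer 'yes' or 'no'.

Initial components: {0} {1,2,3,4,5,6}
Adding edge (0,1): merges {0} and {1,2,3,4,5,6}.
New components: {0,1,2,3,4,5,6}
Are 0 and 1 in the same component? yes

Answer: yes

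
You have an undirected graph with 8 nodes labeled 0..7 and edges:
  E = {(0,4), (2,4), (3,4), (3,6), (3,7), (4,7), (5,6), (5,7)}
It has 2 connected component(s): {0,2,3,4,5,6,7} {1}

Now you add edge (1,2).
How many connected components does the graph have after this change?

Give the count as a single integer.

Answer: 1

Derivation:
Initial component count: 2
Add (1,2): merges two components. Count decreases: 2 -> 1.
New component count: 1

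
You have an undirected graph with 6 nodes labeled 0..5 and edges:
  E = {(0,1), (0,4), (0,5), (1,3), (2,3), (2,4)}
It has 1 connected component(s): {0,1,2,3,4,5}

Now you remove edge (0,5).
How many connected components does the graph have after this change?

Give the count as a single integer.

Initial component count: 1
Remove (0,5): it was a bridge. Count increases: 1 -> 2.
  After removal, components: {0,1,2,3,4} {5}
New component count: 2

Answer: 2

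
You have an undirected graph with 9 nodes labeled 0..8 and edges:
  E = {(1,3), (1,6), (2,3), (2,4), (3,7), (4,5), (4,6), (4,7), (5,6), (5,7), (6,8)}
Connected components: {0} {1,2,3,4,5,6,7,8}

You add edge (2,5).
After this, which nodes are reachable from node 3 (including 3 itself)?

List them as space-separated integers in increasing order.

Answer: 1 2 3 4 5 6 7 8

Derivation:
Before: nodes reachable from 3: {1,2,3,4,5,6,7,8}
Adding (2,5): both endpoints already in same component. Reachability from 3 unchanged.
After: nodes reachable from 3: {1,2,3,4,5,6,7,8}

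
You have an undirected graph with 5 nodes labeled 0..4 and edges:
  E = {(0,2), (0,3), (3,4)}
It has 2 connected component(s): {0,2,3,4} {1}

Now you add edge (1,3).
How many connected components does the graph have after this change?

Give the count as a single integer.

Answer: 1

Derivation:
Initial component count: 2
Add (1,3): merges two components. Count decreases: 2 -> 1.
New component count: 1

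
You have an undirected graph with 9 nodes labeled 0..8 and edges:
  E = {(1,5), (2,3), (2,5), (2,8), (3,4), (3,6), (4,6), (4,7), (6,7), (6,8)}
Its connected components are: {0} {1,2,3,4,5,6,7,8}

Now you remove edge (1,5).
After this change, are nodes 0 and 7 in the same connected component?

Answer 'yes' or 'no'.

Answer: no

Derivation:
Initial components: {0} {1,2,3,4,5,6,7,8}
Removing edge (1,5): it was a bridge — component count 2 -> 3.
New components: {0} {1} {2,3,4,5,6,7,8}
Are 0 and 7 in the same component? no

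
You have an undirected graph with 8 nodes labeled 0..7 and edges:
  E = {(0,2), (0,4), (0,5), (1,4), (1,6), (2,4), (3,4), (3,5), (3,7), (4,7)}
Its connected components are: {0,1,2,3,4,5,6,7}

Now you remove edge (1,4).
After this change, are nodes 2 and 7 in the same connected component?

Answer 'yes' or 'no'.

Initial components: {0,1,2,3,4,5,6,7}
Removing edge (1,4): it was a bridge — component count 1 -> 2.
New components: {0,2,3,4,5,7} {1,6}
Are 2 and 7 in the same component? yes

Answer: yes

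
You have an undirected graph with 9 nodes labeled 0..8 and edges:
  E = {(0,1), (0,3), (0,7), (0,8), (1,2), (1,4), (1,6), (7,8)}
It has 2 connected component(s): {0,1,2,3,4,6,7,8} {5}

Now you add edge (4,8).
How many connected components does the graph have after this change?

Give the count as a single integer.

Initial component count: 2
Add (4,8): endpoints already in same component. Count unchanged: 2.
New component count: 2

Answer: 2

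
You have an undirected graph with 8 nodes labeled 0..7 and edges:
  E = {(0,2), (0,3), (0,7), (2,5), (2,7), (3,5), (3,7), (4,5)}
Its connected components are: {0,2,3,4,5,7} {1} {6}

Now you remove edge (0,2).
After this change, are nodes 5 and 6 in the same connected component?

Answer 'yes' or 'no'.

Initial components: {0,2,3,4,5,7} {1} {6}
Removing edge (0,2): not a bridge — component count unchanged at 3.
New components: {0,2,3,4,5,7} {1} {6}
Are 5 and 6 in the same component? no

Answer: no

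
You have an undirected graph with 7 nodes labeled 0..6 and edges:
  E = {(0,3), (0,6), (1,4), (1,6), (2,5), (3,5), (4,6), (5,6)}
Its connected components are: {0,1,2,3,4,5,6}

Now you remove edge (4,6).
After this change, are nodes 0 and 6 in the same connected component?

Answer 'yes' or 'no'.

Initial components: {0,1,2,3,4,5,6}
Removing edge (4,6): not a bridge — component count unchanged at 1.
New components: {0,1,2,3,4,5,6}
Are 0 and 6 in the same component? yes

Answer: yes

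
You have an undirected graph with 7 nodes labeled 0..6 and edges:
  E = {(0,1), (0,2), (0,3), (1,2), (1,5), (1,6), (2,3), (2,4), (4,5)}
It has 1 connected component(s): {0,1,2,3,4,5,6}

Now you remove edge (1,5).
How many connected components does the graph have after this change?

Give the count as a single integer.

Answer: 1

Derivation:
Initial component count: 1
Remove (1,5): not a bridge. Count unchanged: 1.
  After removal, components: {0,1,2,3,4,5,6}
New component count: 1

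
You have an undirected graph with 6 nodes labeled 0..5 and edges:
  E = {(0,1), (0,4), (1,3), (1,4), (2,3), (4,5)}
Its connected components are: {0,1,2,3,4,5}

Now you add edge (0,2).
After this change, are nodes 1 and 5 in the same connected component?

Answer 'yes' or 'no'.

Answer: yes

Derivation:
Initial components: {0,1,2,3,4,5}
Adding edge (0,2): both already in same component {0,1,2,3,4,5}. No change.
New components: {0,1,2,3,4,5}
Are 1 and 5 in the same component? yes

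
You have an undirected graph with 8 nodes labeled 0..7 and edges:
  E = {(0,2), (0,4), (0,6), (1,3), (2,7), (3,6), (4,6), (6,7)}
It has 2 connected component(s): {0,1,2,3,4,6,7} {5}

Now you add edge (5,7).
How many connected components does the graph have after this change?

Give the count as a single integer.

Answer: 1

Derivation:
Initial component count: 2
Add (5,7): merges two components. Count decreases: 2 -> 1.
New component count: 1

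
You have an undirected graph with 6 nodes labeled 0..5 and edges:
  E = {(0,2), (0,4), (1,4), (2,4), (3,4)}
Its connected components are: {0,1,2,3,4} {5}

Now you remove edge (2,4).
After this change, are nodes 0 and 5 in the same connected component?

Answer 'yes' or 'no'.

Answer: no

Derivation:
Initial components: {0,1,2,3,4} {5}
Removing edge (2,4): not a bridge — component count unchanged at 2.
New components: {0,1,2,3,4} {5}
Are 0 and 5 in the same component? no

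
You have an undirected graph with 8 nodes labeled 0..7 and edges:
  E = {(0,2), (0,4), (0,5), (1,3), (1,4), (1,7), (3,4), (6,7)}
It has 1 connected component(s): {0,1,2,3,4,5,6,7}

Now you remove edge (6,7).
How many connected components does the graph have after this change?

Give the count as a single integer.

Initial component count: 1
Remove (6,7): it was a bridge. Count increases: 1 -> 2.
  After removal, components: {0,1,2,3,4,5,7} {6}
New component count: 2

Answer: 2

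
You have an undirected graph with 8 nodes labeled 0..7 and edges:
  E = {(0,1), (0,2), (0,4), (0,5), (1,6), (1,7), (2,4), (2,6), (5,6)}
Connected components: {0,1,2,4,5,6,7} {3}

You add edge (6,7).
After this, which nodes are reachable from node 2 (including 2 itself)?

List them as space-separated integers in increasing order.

Answer: 0 1 2 4 5 6 7

Derivation:
Before: nodes reachable from 2: {0,1,2,4,5,6,7}
Adding (6,7): both endpoints already in same component. Reachability from 2 unchanged.
After: nodes reachable from 2: {0,1,2,4,5,6,7}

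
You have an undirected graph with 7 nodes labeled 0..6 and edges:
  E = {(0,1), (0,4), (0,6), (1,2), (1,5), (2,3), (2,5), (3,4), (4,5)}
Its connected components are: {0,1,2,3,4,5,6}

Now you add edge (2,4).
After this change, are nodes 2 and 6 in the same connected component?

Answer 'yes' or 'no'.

Answer: yes

Derivation:
Initial components: {0,1,2,3,4,5,6}
Adding edge (2,4): both already in same component {0,1,2,3,4,5,6}. No change.
New components: {0,1,2,3,4,5,6}
Are 2 and 6 in the same component? yes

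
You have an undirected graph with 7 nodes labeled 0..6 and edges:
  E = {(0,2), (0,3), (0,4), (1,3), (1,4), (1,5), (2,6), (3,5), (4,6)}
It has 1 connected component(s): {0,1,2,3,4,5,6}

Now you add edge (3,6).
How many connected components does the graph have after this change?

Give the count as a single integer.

Initial component count: 1
Add (3,6): endpoints already in same component. Count unchanged: 1.
New component count: 1

Answer: 1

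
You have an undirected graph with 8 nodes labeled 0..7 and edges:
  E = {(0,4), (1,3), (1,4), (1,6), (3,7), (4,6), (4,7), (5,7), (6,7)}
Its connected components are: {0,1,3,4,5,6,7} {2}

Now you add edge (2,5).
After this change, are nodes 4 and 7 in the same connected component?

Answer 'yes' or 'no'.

Answer: yes

Derivation:
Initial components: {0,1,3,4,5,6,7} {2}
Adding edge (2,5): merges {2} and {0,1,3,4,5,6,7}.
New components: {0,1,2,3,4,5,6,7}
Are 4 and 7 in the same component? yes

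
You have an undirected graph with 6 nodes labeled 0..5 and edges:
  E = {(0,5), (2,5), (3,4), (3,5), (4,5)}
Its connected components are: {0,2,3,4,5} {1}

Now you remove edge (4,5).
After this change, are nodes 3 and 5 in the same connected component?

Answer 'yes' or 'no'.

Answer: yes

Derivation:
Initial components: {0,2,3,4,5} {1}
Removing edge (4,5): not a bridge — component count unchanged at 2.
New components: {0,2,3,4,5} {1}
Are 3 and 5 in the same component? yes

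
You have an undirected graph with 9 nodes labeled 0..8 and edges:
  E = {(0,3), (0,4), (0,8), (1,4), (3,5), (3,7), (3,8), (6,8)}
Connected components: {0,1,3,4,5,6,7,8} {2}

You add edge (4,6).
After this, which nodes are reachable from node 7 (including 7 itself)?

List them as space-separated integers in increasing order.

Before: nodes reachable from 7: {0,1,3,4,5,6,7,8}
Adding (4,6): both endpoints already in same component. Reachability from 7 unchanged.
After: nodes reachable from 7: {0,1,3,4,5,6,7,8}

Answer: 0 1 3 4 5 6 7 8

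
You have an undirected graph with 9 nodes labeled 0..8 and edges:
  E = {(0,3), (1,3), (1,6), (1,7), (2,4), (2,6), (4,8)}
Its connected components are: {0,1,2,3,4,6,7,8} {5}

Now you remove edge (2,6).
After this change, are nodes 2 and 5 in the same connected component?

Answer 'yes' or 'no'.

Initial components: {0,1,2,3,4,6,7,8} {5}
Removing edge (2,6): it was a bridge — component count 2 -> 3.
New components: {0,1,3,6,7} {2,4,8} {5}
Are 2 and 5 in the same component? no

Answer: no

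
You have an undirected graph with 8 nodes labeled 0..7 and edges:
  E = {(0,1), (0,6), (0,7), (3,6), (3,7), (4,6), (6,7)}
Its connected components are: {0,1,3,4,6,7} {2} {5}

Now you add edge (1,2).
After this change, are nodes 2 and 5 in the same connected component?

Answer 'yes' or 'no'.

Answer: no

Derivation:
Initial components: {0,1,3,4,6,7} {2} {5}
Adding edge (1,2): merges {0,1,3,4,6,7} and {2}.
New components: {0,1,2,3,4,6,7} {5}
Are 2 and 5 in the same component? no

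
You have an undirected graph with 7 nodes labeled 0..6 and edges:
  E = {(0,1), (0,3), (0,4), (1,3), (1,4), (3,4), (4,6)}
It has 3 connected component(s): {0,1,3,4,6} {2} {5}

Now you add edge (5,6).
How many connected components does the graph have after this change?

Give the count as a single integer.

Answer: 2

Derivation:
Initial component count: 3
Add (5,6): merges two components. Count decreases: 3 -> 2.
New component count: 2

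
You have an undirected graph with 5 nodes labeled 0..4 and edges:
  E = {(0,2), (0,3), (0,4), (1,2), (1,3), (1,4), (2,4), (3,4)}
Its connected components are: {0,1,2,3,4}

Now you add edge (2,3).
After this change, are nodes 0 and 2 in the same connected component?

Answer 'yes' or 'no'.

Answer: yes

Derivation:
Initial components: {0,1,2,3,4}
Adding edge (2,3): both already in same component {0,1,2,3,4}. No change.
New components: {0,1,2,3,4}
Are 0 and 2 in the same component? yes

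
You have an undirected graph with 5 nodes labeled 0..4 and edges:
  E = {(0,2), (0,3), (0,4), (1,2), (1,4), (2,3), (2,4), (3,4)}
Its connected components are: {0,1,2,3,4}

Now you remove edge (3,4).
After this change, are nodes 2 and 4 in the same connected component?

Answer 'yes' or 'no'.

Initial components: {0,1,2,3,4}
Removing edge (3,4): not a bridge — component count unchanged at 1.
New components: {0,1,2,3,4}
Are 2 and 4 in the same component? yes

Answer: yes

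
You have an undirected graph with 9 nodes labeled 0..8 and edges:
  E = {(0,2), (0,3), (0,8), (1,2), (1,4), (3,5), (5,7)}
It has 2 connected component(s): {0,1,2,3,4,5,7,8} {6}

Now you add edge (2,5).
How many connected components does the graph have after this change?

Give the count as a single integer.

Initial component count: 2
Add (2,5): endpoints already in same component. Count unchanged: 2.
New component count: 2

Answer: 2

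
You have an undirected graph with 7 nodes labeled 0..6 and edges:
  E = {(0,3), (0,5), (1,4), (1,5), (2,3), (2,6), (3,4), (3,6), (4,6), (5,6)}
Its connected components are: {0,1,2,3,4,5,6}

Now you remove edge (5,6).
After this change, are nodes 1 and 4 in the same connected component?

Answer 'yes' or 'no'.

Initial components: {0,1,2,3,4,5,6}
Removing edge (5,6): not a bridge — component count unchanged at 1.
New components: {0,1,2,3,4,5,6}
Are 1 and 4 in the same component? yes

Answer: yes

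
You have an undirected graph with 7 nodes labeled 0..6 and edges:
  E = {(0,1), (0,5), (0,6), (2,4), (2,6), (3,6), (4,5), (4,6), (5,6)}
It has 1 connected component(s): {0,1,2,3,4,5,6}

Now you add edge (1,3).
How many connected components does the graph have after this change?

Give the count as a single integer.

Initial component count: 1
Add (1,3): endpoints already in same component. Count unchanged: 1.
New component count: 1

Answer: 1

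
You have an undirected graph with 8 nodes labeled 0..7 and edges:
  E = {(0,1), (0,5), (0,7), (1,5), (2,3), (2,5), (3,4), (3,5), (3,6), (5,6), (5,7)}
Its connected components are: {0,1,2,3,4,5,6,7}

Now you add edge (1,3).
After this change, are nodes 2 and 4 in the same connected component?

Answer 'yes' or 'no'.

Answer: yes

Derivation:
Initial components: {0,1,2,3,4,5,6,7}
Adding edge (1,3): both already in same component {0,1,2,3,4,5,6,7}. No change.
New components: {0,1,2,3,4,5,6,7}
Are 2 and 4 in the same component? yes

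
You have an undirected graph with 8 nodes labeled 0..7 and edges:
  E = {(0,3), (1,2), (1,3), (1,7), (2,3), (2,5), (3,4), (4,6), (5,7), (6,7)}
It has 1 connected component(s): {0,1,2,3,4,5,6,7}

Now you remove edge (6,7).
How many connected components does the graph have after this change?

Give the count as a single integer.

Initial component count: 1
Remove (6,7): not a bridge. Count unchanged: 1.
  After removal, components: {0,1,2,3,4,5,6,7}
New component count: 1

Answer: 1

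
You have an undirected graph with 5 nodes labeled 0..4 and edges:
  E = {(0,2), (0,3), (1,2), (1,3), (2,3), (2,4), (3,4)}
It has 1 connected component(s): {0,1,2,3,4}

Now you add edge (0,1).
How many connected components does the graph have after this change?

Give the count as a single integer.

Initial component count: 1
Add (0,1): endpoints already in same component. Count unchanged: 1.
New component count: 1

Answer: 1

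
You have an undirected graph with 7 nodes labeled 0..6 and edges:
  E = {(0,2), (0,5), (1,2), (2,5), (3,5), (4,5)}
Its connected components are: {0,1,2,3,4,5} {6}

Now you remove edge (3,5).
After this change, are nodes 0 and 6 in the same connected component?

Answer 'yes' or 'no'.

Initial components: {0,1,2,3,4,5} {6}
Removing edge (3,5): it was a bridge — component count 2 -> 3.
New components: {0,1,2,4,5} {3} {6}
Are 0 and 6 in the same component? no

Answer: no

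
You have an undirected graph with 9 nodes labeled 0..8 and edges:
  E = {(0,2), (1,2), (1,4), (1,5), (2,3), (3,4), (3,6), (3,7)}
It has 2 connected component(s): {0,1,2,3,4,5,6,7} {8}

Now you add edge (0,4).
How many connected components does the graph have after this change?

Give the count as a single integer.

Answer: 2

Derivation:
Initial component count: 2
Add (0,4): endpoints already in same component. Count unchanged: 2.
New component count: 2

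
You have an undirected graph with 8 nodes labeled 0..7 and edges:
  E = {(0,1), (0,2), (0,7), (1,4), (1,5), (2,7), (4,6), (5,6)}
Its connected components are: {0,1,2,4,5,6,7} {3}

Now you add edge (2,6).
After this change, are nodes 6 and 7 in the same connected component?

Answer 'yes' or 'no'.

Answer: yes

Derivation:
Initial components: {0,1,2,4,5,6,7} {3}
Adding edge (2,6): both already in same component {0,1,2,4,5,6,7}. No change.
New components: {0,1,2,4,5,6,7} {3}
Are 6 and 7 in the same component? yes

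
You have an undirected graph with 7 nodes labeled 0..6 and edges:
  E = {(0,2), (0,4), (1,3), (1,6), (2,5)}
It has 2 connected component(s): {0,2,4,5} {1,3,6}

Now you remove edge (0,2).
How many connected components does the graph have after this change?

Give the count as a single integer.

Answer: 3

Derivation:
Initial component count: 2
Remove (0,2): it was a bridge. Count increases: 2 -> 3.
  After removal, components: {0,4} {1,3,6} {2,5}
New component count: 3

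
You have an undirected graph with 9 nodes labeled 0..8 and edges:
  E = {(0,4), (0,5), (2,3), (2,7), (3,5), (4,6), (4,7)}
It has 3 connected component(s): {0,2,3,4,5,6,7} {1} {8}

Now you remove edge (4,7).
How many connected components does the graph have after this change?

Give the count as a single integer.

Initial component count: 3
Remove (4,7): not a bridge. Count unchanged: 3.
  After removal, components: {0,2,3,4,5,6,7} {1} {8}
New component count: 3

Answer: 3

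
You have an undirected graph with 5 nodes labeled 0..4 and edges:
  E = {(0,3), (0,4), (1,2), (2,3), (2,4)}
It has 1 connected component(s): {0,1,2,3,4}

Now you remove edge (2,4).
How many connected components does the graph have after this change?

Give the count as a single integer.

Answer: 1

Derivation:
Initial component count: 1
Remove (2,4): not a bridge. Count unchanged: 1.
  After removal, components: {0,1,2,3,4}
New component count: 1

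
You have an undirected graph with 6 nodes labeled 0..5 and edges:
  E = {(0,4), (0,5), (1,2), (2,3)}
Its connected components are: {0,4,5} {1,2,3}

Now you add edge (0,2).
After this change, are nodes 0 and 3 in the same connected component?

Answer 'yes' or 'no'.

Answer: yes

Derivation:
Initial components: {0,4,5} {1,2,3}
Adding edge (0,2): merges {0,4,5} and {1,2,3}.
New components: {0,1,2,3,4,5}
Are 0 and 3 in the same component? yes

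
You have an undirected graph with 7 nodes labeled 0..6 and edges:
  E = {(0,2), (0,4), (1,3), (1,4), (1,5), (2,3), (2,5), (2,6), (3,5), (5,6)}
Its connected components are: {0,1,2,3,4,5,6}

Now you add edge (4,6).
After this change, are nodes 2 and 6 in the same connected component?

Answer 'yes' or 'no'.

Initial components: {0,1,2,3,4,5,6}
Adding edge (4,6): both already in same component {0,1,2,3,4,5,6}. No change.
New components: {0,1,2,3,4,5,6}
Are 2 and 6 in the same component? yes

Answer: yes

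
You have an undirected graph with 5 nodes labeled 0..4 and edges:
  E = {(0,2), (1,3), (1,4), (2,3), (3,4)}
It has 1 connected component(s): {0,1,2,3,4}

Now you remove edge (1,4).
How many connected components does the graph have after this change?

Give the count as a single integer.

Answer: 1

Derivation:
Initial component count: 1
Remove (1,4): not a bridge. Count unchanged: 1.
  After removal, components: {0,1,2,3,4}
New component count: 1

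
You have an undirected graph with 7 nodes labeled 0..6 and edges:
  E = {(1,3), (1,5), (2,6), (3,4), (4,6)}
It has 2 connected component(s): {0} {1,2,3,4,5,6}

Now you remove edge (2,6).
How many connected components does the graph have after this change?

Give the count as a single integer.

Initial component count: 2
Remove (2,6): it was a bridge. Count increases: 2 -> 3.
  After removal, components: {0} {1,3,4,5,6} {2}
New component count: 3

Answer: 3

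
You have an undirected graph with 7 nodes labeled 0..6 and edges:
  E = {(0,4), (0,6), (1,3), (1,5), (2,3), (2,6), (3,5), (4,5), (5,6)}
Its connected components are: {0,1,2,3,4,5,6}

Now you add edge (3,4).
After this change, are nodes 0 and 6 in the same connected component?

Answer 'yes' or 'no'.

Initial components: {0,1,2,3,4,5,6}
Adding edge (3,4): both already in same component {0,1,2,3,4,5,6}. No change.
New components: {0,1,2,3,4,5,6}
Are 0 and 6 in the same component? yes

Answer: yes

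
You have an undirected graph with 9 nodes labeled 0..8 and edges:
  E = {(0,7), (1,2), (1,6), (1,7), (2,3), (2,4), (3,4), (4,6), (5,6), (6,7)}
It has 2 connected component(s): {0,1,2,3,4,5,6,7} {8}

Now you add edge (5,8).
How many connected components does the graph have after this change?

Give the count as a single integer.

Initial component count: 2
Add (5,8): merges two components. Count decreases: 2 -> 1.
New component count: 1

Answer: 1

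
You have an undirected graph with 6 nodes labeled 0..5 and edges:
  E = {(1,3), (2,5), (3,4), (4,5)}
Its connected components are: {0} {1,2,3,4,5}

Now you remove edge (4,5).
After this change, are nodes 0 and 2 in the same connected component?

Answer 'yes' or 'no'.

Initial components: {0} {1,2,3,4,5}
Removing edge (4,5): it was a bridge — component count 2 -> 3.
New components: {0} {1,3,4} {2,5}
Are 0 and 2 in the same component? no

Answer: no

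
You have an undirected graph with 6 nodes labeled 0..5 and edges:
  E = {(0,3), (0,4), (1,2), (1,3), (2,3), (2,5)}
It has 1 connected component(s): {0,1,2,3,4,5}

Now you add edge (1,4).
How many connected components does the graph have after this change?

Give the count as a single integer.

Answer: 1

Derivation:
Initial component count: 1
Add (1,4): endpoints already in same component. Count unchanged: 1.
New component count: 1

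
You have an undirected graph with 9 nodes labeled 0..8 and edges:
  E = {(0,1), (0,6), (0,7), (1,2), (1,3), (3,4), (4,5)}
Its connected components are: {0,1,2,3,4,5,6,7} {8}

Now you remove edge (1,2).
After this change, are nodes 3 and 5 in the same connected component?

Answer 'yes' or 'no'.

Initial components: {0,1,2,3,4,5,6,7} {8}
Removing edge (1,2): it was a bridge — component count 2 -> 3.
New components: {0,1,3,4,5,6,7} {2} {8}
Are 3 and 5 in the same component? yes

Answer: yes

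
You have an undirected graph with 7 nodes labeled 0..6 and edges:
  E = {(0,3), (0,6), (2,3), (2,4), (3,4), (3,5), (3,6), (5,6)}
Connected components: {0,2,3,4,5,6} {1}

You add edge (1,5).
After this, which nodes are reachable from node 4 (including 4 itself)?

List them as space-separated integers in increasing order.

Before: nodes reachable from 4: {0,2,3,4,5,6}
Adding (1,5): merges 4's component with another. Reachability grows.
After: nodes reachable from 4: {0,1,2,3,4,5,6}

Answer: 0 1 2 3 4 5 6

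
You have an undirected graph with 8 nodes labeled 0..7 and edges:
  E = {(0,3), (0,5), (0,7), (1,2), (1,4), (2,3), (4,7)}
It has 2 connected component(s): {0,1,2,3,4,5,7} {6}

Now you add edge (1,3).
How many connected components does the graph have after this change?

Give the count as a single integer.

Answer: 2

Derivation:
Initial component count: 2
Add (1,3): endpoints already in same component. Count unchanged: 2.
New component count: 2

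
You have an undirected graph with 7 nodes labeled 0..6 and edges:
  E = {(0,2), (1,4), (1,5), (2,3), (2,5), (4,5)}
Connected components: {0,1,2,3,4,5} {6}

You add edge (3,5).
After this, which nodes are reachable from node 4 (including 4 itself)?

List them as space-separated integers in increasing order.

Answer: 0 1 2 3 4 5

Derivation:
Before: nodes reachable from 4: {0,1,2,3,4,5}
Adding (3,5): both endpoints already in same component. Reachability from 4 unchanged.
After: nodes reachable from 4: {0,1,2,3,4,5}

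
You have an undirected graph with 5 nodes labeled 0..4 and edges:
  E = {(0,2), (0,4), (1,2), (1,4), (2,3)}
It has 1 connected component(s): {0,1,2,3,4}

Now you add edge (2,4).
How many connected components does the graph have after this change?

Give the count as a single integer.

Answer: 1

Derivation:
Initial component count: 1
Add (2,4): endpoints already in same component. Count unchanged: 1.
New component count: 1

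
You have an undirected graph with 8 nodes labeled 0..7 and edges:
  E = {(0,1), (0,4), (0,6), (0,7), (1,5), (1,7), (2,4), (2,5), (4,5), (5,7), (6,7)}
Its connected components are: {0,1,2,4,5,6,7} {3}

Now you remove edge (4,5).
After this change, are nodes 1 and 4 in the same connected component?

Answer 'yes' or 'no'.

Answer: yes

Derivation:
Initial components: {0,1,2,4,5,6,7} {3}
Removing edge (4,5): not a bridge — component count unchanged at 2.
New components: {0,1,2,4,5,6,7} {3}
Are 1 and 4 in the same component? yes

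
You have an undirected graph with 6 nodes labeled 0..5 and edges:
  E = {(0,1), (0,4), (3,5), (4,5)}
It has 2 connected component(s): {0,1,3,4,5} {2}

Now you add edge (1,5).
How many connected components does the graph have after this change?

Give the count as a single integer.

Initial component count: 2
Add (1,5): endpoints already in same component. Count unchanged: 2.
New component count: 2

Answer: 2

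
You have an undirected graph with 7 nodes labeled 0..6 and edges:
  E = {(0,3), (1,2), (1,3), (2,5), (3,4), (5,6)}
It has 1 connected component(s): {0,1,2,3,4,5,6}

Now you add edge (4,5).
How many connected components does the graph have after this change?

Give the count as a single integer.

Initial component count: 1
Add (4,5): endpoints already in same component. Count unchanged: 1.
New component count: 1

Answer: 1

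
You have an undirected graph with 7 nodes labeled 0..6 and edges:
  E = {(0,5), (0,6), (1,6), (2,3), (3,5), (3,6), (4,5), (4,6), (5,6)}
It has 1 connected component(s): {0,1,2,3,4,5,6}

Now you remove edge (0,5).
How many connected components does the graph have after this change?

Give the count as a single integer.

Answer: 1

Derivation:
Initial component count: 1
Remove (0,5): not a bridge. Count unchanged: 1.
  After removal, components: {0,1,2,3,4,5,6}
New component count: 1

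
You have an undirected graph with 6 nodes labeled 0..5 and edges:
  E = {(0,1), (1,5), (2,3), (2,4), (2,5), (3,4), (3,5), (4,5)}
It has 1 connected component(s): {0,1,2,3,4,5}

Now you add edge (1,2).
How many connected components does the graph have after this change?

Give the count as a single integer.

Initial component count: 1
Add (1,2): endpoints already in same component. Count unchanged: 1.
New component count: 1

Answer: 1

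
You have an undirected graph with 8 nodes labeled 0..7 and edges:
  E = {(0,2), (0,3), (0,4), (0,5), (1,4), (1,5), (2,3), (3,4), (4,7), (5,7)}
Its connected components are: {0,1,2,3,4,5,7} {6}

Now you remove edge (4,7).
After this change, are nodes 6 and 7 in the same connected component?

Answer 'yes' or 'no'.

Answer: no

Derivation:
Initial components: {0,1,2,3,4,5,7} {6}
Removing edge (4,7): not a bridge — component count unchanged at 2.
New components: {0,1,2,3,4,5,7} {6}
Are 6 and 7 in the same component? no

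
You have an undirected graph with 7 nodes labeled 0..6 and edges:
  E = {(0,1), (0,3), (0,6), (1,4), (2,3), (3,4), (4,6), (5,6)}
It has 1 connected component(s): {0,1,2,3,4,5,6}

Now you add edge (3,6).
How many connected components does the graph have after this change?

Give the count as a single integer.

Answer: 1

Derivation:
Initial component count: 1
Add (3,6): endpoints already in same component. Count unchanged: 1.
New component count: 1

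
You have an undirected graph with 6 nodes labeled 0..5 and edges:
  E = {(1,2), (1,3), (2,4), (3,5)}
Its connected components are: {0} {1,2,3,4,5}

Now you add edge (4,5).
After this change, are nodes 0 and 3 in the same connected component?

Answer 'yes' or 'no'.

Answer: no

Derivation:
Initial components: {0} {1,2,3,4,5}
Adding edge (4,5): both already in same component {1,2,3,4,5}. No change.
New components: {0} {1,2,3,4,5}
Are 0 and 3 in the same component? no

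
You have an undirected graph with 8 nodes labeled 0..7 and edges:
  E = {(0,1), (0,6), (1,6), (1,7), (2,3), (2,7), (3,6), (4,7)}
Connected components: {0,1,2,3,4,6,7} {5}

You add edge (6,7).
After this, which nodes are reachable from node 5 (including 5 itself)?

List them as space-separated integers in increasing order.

Before: nodes reachable from 5: {5}
Adding (6,7): both endpoints already in same component. Reachability from 5 unchanged.
After: nodes reachable from 5: {5}

Answer: 5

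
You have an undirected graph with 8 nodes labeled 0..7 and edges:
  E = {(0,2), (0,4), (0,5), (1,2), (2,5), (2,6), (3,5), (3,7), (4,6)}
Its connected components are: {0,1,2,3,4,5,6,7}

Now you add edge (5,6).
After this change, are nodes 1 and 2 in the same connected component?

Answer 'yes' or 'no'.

Answer: yes

Derivation:
Initial components: {0,1,2,3,4,5,6,7}
Adding edge (5,6): both already in same component {0,1,2,3,4,5,6,7}. No change.
New components: {0,1,2,3,4,5,6,7}
Are 1 and 2 in the same component? yes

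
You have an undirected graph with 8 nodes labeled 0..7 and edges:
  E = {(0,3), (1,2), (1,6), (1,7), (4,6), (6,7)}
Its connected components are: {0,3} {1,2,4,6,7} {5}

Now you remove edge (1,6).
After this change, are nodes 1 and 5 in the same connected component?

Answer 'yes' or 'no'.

Initial components: {0,3} {1,2,4,6,7} {5}
Removing edge (1,6): not a bridge — component count unchanged at 3.
New components: {0,3} {1,2,4,6,7} {5}
Are 1 and 5 in the same component? no

Answer: no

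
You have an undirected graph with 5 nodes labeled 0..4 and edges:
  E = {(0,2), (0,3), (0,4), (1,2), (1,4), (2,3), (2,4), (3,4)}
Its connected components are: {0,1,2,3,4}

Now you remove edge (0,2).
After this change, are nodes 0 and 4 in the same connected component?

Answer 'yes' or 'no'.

Initial components: {0,1,2,3,4}
Removing edge (0,2): not a bridge — component count unchanged at 1.
New components: {0,1,2,3,4}
Are 0 and 4 in the same component? yes

Answer: yes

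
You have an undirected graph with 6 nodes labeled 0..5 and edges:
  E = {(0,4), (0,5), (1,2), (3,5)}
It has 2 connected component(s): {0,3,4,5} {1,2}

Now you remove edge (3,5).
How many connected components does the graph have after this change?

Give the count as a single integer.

Initial component count: 2
Remove (3,5): it was a bridge. Count increases: 2 -> 3.
  After removal, components: {0,4,5} {1,2} {3}
New component count: 3

Answer: 3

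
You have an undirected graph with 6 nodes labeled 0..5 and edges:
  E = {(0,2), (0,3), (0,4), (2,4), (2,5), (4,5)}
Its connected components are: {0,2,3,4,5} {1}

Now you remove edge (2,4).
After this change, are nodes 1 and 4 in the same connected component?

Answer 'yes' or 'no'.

Answer: no

Derivation:
Initial components: {0,2,3,4,5} {1}
Removing edge (2,4): not a bridge — component count unchanged at 2.
New components: {0,2,3,4,5} {1}
Are 1 and 4 in the same component? no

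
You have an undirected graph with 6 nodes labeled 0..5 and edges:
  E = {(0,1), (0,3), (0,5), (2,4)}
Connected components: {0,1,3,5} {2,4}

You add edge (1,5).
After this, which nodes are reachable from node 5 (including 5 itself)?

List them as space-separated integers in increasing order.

Before: nodes reachable from 5: {0,1,3,5}
Adding (1,5): both endpoints already in same component. Reachability from 5 unchanged.
After: nodes reachable from 5: {0,1,3,5}

Answer: 0 1 3 5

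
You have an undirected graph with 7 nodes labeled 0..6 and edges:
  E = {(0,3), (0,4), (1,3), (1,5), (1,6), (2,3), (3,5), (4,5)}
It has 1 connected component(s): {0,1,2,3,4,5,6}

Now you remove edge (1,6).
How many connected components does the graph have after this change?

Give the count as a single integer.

Answer: 2

Derivation:
Initial component count: 1
Remove (1,6): it was a bridge. Count increases: 1 -> 2.
  After removal, components: {0,1,2,3,4,5} {6}
New component count: 2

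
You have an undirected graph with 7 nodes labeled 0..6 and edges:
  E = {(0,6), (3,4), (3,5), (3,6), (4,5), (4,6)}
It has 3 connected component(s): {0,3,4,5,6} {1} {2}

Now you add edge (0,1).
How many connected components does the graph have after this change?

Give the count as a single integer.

Answer: 2

Derivation:
Initial component count: 3
Add (0,1): merges two components. Count decreases: 3 -> 2.
New component count: 2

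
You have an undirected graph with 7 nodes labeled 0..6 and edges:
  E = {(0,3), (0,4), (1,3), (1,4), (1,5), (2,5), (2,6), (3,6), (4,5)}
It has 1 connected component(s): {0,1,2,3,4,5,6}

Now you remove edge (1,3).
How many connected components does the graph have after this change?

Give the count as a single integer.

Answer: 1

Derivation:
Initial component count: 1
Remove (1,3): not a bridge. Count unchanged: 1.
  After removal, components: {0,1,2,3,4,5,6}
New component count: 1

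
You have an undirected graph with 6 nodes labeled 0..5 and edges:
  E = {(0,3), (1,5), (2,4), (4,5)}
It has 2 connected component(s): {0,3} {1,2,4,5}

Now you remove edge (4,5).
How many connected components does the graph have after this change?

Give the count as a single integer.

Answer: 3

Derivation:
Initial component count: 2
Remove (4,5): it was a bridge. Count increases: 2 -> 3.
  After removal, components: {0,3} {1,5} {2,4}
New component count: 3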